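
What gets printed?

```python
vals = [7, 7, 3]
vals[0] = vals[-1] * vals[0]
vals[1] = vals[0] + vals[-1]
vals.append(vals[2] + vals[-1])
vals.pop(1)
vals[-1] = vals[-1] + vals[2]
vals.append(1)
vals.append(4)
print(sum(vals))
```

vals[0] = vals[-1]*vals[0] = 3*7 = 21 → [21, 7, 3]
vals[1] = vals[0]+vals[-1] = 21+3 = 24 → [21, 24, 3]
append vals[2]+vals[-1] = 3+3 = 6 → [21, 24, 3, 6]
pop(1) removes 24 → [21, 3, 6]
vals[-1] = vals[-1]+vals[2] = 6+6 = 12 → [21, 3, 12]
append 1 → [21, 3, 12, 1]
append 4 → [21, 3, 12, 1, 4]
sum = 41

41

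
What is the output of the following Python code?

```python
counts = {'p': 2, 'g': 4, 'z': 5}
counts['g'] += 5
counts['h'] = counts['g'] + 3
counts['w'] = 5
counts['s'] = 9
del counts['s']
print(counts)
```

{'p': 2, 'g': 9, 'z': 5, 'h': 12, 'w': 5}

counts['g'] = 4+5 = 9 → {'p': 2, 'g': 9, 'z': 5}
counts['h'] = counts['g']+3 = 12 → {'p': 2, 'g': 9, 'z': 5, 'h': 12}
counts['w'] = 5 → {'p': 2, 'g': 9, 'z': 5, 'h': 12, 'w': 5}
counts['s'] = 9 → {'p': 2, 'g': 9, 'z': 5, 'h': 12, 'w': 5, 's': 9}
del 's' → {'p': 2, 'g': 9, 'z': 5, 'h': 12, 'w': 5}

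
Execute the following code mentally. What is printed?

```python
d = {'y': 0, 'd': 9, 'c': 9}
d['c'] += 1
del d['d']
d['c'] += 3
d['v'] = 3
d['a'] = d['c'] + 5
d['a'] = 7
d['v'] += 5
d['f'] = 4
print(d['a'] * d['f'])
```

d['c'] = 9+1 = 10 → {'y': 0, 'd': 9, 'c': 10}
del 'd' → {'y': 0, 'c': 10}
d['c'] = 10+3 = 13 → {'y': 0, 'c': 13}
d['v'] = 3 → {'y': 0, 'c': 13, 'v': 3}
d['a'] = d['c']+5 = 18 → {'y': 0, 'c': 13, 'v': 3, 'a': 18}
d['a'] = 7 → {'y': 0, 'c': 13, 'v': 3, 'a': 7}
d['v'] = 3+5 = 8 → {'y': 0, 'c': 13, 'v': 8, 'a': 7}
d['f'] = 4 → {'y': 0, 'c': 13, 'v': 8, 'a': 7, 'f': 4}
d['a']*d['f'] = 7*4 = 28

28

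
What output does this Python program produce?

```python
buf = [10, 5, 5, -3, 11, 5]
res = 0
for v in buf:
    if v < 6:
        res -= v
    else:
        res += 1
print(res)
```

v=10: not <6, res = 0+1 = 1
v=5: <6, res = 1-5 = -4
v=5: <6, res = (-4)-5 = -9
v=-3: <6, res = (-9)-(-3) = -6
v=11: not <6, res = (-6)+1 = -5
v=5: <6, res = (-5)-5 = -10

-10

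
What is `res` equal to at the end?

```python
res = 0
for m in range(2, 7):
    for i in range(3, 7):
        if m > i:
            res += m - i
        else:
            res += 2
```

38

m=2,i=3: not 2>3, res = 0+2 = 2
m=2,i=4: not 2>4, res = 2+2 = 4
m=2,i=5: not 2>5, res = 4+2 = 6
m=2,i=6: not 2>6, res = 6+2 = 8
m=3,i=3: not 3>3, res = 8+2 = 10
m=3,i=4: not 3>4, res = 10+2 = 12
m=3,i=5: not 3>5, res = 12+2 = 14
m=3,i=6: not 3>6, res = 14+2 = 16
m=4,i=3: 4>3, res = 16+1 = 17
m=4,i=4: not 4>4, res = 17+2 = 19
m=4,i=5: not 4>5, res = 19+2 = 21
m=4,i=6: not 4>6, res = 21+2 = 23
m=5,i=3: 5>3, res = 23+2 = 25
m=5,i=4: 5>4, res = 25+1 = 26
m=5,i=5: not 5>5, res = 26+2 = 28
m=5,i=6: not 5>6, res = 28+2 = 30
m=6,i=3: 6>3, res = 30+3 = 33
m=6,i=4: 6>4, res = 33+2 = 35
m=6,i=5: 6>5, res = 35+1 = 36
m=6,i=6: not 6>6, res = 36+2 = 38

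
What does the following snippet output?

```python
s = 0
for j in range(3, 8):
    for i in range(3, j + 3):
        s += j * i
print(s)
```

725

j=3,i=3: s = 0+9 = 9
j=3,i=4: s = 9+12 = 21
j=3,i=5: s = 21+15 = 36
j=4,i=3: s = 36+12 = 48
j=4,i=4: s = 48+16 = 64
j=4,i=5: s = 64+20 = 84
j=4,i=6: s = 84+24 = 108
j=5,i=3: s = 108+15 = 123
j=5,i=4: s = 123+20 = 143
j=5,i=5: s = 143+25 = 168
j=5,i=6: s = 168+30 = 198
j=5,i=7: s = 198+35 = 233
j=6,i=3: s = 233+18 = 251
j=6,i=4: s = 251+24 = 275
j=6,i=5: s = 275+30 = 305
j=6,i=6: s = 305+36 = 341
j=6,i=7: s = 341+42 = 383
j=6,i=8: s = 383+48 = 431
j=7,i=3: s = 431+21 = 452
j=7,i=4: s = 452+28 = 480
j=7,i=5: s = 480+35 = 515
j=7,i=6: s = 515+42 = 557
j=7,i=7: s = 557+49 = 606
j=7,i=8: s = 606+56 = 662
j=7,i=9: s = 662+63 = 725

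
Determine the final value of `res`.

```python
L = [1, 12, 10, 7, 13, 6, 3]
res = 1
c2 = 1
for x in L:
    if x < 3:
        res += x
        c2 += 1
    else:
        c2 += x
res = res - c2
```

x=1: <3, res = 1+1 = 2; c2=2
x=12: not <3; c2=14
x=10: not <3; c2=24
x=7: not <3; c2=31
x=13: not <3; c2=44
x=6: not <3; c2=50
x=3: not <3; c2=53
res-c2 = 2-53 = -51

-51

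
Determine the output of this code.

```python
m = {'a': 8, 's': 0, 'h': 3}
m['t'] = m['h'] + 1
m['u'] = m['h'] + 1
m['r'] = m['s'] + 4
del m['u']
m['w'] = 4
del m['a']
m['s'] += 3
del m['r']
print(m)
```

m['t'] = m['h']+1 = 4 → {'a': 8, 's': 0, 'h': 3, 't': 4}
m['u'] = m['h']+1 = 4 → {'a': 8, 's': 0, 'h': 3, 't': 4, 'u': 4}
m['r'] = m['s']+4 = 4 → {'a': 8, 's': 0, 'h': 3, 't': 4, 'u': 4, 'r': 4}
del 'u' → {'a': 8, 's': 0, 'h': 3, 't': 4, 'r': 4}
m['w'] = 4 → {'a': 8, 's': 0, 'h': 3, 't': 4, 'r': 4, 'w': 4}
del 'a' → {'s': 0, 'h': 3, 't': 4, 'r': 4, 'w': 4}
m['s'] = 0+3 = 3 → {'s': 3, 'h': 3, 't': 4, 'r': 4, 'w': 4}
del 'r' → {'s': 3, 'h': 3, 't': 4, 'w': 4}

{'s': 3, 'h': 3, 't': 4, 'w': 4}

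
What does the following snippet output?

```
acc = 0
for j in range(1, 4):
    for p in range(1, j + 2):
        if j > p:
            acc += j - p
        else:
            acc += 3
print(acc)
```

j=1,p=1: not 1>1, acc = 0+3 = 3
j=1,p=2: not 1>2, acc = 3+3 = 6
j=2,p=1: 2>1, acc = 6+1 = 7
j=2,p=2: not 2>2, acc = 7+3 = 10
j=2,p=3: not 2>3, acc = 10+3 = 13
j=3,p=1: 3>1, acc = 13+2 = 15
j=3,p=2: 3>2, acc = 15+1 = 16
j=3,p=3: not 3>3, acc = 16+3 = 19
j=3,p=4: not 3>4, acc = 19+3 = 22

22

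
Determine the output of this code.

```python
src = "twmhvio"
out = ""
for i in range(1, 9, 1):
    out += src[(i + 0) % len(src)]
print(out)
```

wmhviotw

i=1: add src[1]='w' → 'w'
i=2: add src[2]='m' → 'wm'
i=3: add src[3]='h' → 'wmh'
i=4: add src[4]='v' → 'wmhv'
i=5: add src[5]='i' → 'wmhvi'
i=6: add src[6]='o' → 'wmhvio'
i=7: add src[0]='t' → 'wmhviot'
i=8: add src[1]='w' → 'wmhviotw'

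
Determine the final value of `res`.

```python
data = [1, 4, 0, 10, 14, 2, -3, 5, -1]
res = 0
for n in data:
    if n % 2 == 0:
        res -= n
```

n=1: not even
n=4: even, res = 0-4 = -4
n=0: even, res = (-4)-0 = -4
n=10: even, res = (-4)-10 = -14
n=14: even, res = (-14)-14 = -28
n=2: even, res = (-28)-2 = -30
n=-3: not even
n=5: not even
n=-1: not even

-30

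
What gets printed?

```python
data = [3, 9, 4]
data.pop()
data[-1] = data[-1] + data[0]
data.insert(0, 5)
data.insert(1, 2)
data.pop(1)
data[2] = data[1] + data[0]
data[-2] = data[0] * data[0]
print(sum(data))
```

38

pop() removes 4 → [3, 9]
data[-1] = data[-1]+data[0] = 9+3 = 12 → [3, 12]
insert 5 at 0 → [5, 3, 12]
insert 2 at 1 → [5, 2, 3, 12]
pop(1) removes 2 → [5, 3, 12]
data[2] = data[1]+data[0] = 3+5 = 8 → [5, 3, 8]
data[-2] = data[0]*data[0] = 5*5 = 25 → [5, 25, 8]
sum = 38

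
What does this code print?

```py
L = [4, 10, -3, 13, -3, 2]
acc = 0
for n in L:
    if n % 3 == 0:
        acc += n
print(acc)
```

n=4: not %3==0
n=10: not %3==0
n=-3: %3==0, acc = 0+(-3) = -3
n=13: not %3==0
n=-3: %3==0, acc = (-3)+(-3) = -6
n=2: not %3==0

-6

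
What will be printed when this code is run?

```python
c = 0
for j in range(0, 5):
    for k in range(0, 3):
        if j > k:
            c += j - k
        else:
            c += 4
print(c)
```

j=0,k=0: not 0>0, c = 0+4 = 4
j=0,k=1: not 0>1, c = 4+4 = 8
j=0,k=2: not 0>2, c = 8+4 = 12
j=1,k=0: 1>0, c = 12+1 = 13
j=1,k=1: not 1>1, c = 13+4 = 17
j=1,k=2: not 1>2, c = 17+4 = 21
j=2,k=0: 2>0, c = 21+2 = 23
j=2,k=1: 2>1, c = 23+1 = 24
j=2,k=2: not 2>2, c = 24+4 = 28
j=3,k=0: 3>0, c = 28+3 = 31
j=3,k=1: 3>1, c = 31+2 = 33
j=3,k=2: 3>2, c = 33+1 = 34
j=4,k=0: 4>0, c = 34+4 = 38
j=4,k=1: 4>1, c = 38+3 = 41
j=4,k=2: 4>2, c = 41+2 = 43

43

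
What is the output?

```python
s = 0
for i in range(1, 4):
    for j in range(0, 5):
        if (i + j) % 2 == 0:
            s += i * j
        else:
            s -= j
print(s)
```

i=1,j=0: odd sum, s = 0-0 = 0
i=1,j=1: even sum, s = 0+1 = 1
i=1,j=2: odd sum, s = 1-2 = -1
i=1,j=3: even sum, s = (-1)+3 = 2
i=1,j=4: odd sum, s = 2-4 = -2
i=2,j=0: even sum, s = (-2)+0 = -2
i=2,j=1: odd sum, s = (-2)-1 = -3
i=2,j=2: even sum, s = (-3)+4 = 1
i=2,j=3: odd sum, s = 1-3 = -2
i=2,j=4: even sum, s = (-2)+8 = 6
i=3,j=0: odd sum, s = 6-0 = 6
i=3,j=1: even sum, s = 6+3 = 9
i=3,j=2: odd sum, s = 9-2 = 7
i=3,j=3: even sum, s = 7+9 = 16
i=3,j=4: odd sum, s = 16-4 = 12

12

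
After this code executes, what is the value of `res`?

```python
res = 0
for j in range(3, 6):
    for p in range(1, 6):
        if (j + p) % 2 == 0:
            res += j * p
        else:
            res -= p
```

j=3,p=1: even sum, res = 0+3 = 3
j=3,p=2: odd sum, res = 3-2 = 1
j=3,p=3: even sum, res = 1+9 = 10
j=3,p=4: odd sum, res = 10-4 = 6
j=3,p=5: even sum, res = 6+15 = 21
j=4,p=1: odd sum, res = 21-1 = 20
j=4,p=2: even sum, res = 20+8 = 28
j=4,p=3: odd sum, res = 28-3 = 25
j=4,p=4: even sum, res = 25+16 = 41
j=4,p=5: odd sum, res = 41-5 = 36
j=5,p=1: even sum, res = 36+5 = 41
j=5,p=2: odd sum, res = 41-2 = 39
j=5,p=3: even sum, res = 39+15 = 54
j=5,p=4: odd sum, res = 54-4 = 50
j=5,p=5: even sum, res = 50+25 = 75

75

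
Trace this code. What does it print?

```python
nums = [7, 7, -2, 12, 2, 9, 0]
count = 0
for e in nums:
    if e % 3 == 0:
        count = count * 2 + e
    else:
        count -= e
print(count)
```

e=7: not %3==0, count = 0-7 = -7
e=7: not %3==0, count = (-7)-7 = -14
e=-2: not %3==0, count = (-14)-(-2) = -12
e=12: %3==0, count = (-12)*2+12 = -12
e=2: not %3==0, count = (-12)-2 = -14
e=9: %3==0, count = (-14)*2+9 = -19
e=0: %3==0, count = (-19)*2+0 = -38

-38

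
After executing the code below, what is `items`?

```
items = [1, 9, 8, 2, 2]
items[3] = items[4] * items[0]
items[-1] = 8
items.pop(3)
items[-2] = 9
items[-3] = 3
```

items[3] = items[4]*items[0] = 2*1 = 2 → [1, 9, 8, 2, 2]
items[-1] = 8 → [1, 9, 8, 2, 8]
pop(3) removes 2 → [1, 9, 8, 8]
items[-2] = 9 → [1, 9, 9, 8]
items[-3] = 3 → [1, 3, 9, 8]

[1, 3, 9, 8]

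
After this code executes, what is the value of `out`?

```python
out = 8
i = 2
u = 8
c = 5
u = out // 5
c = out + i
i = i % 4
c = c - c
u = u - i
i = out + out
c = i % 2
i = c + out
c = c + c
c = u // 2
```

u = 8//5 = 1
c = 8+2 = 10
i = 2%4 = 2
c = 10-10 = 0
u = 1-2 = -1
i = 8+8 = 16
c = 16%2 = 0
i = 0+8 = 8
c = 0+0 = 0
c = (-1)//2 = -1

8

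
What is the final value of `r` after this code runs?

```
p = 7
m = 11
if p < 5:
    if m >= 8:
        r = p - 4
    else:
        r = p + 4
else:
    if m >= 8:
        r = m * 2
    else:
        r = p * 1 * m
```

p=7, m=11
p < 5 is False; m >= 8 is True
→ r = m * 2 = 22

22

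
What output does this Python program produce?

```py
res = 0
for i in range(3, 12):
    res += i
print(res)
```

i=3: res = 0+3 = 3
i=4: res = 3+4 = 7
i=5: res = 7+5 = 12
i=6: res = 12+6 = 18
i=7: res = 18+7 = 25
i=8: res = 25+8 = 33
i=9: res = 33+9 = 42
i=10: res = 42+10 = 52
i=11: res = 52+11 = 63

63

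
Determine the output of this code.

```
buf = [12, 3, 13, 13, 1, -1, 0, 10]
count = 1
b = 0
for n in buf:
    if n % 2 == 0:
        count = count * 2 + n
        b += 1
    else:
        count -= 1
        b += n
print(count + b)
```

78

n=12: even, count = 1*2+12 = 14; b=1
n=3: not even, count = 14-1 = 13; b=4
n=13: not even, count = 13-1 = 12; b=17
n=13: not even, count = 12-1 = 11; b=30
n=1: not even, count = 11-1 = 10; b=31
n=-1: not even, count = 10-1 = 9; b=30
n=0: even, count = 9*2+0 = 18; b=31
n=10: even, count = 18*2+10 = 46; b=32
count+b = 46+32 = 78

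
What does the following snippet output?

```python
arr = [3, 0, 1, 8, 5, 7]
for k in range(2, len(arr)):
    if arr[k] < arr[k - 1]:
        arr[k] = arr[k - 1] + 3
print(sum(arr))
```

k=2: 1>=0, unchanged → [3, 0, 1, 8, 5, 7]
k=3: 8>=1, unchanged → [3, 0, 1, 8, 5, 7]
k=4: 5<8, arr[4] = 8+3 = 11 → [3, 0, 1, 8, 11, 7]
k=5: 7<11, arr[5] = 11+3 = 14 → [3, 0, 1, 8, 11, 14]
sum = 37

37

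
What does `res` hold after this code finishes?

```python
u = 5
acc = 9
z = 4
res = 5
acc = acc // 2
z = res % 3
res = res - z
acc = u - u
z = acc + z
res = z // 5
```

0

acc = 9//2 = 4
z = 5%3 = 2
res = 5-2 = 3
acc = 5-5 = 0
z = 0+2 = 2
res = 2//5 = 0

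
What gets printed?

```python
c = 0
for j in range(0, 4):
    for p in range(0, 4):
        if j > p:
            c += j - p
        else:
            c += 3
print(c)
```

40

j=0,p=0: not 0>0, c = 0+3 = 3
j=0,p=1: not 0>1, c = 3+3 = 6
j=0,p=2: not 0>2, c = 6+3 = 9
j=0,p=3: not 0>3, c = 9+3 = 12
j=1,p=0: 1>0, c = 12+1 = 13
j=1,p=1: not 1>1, c = 13+3 = 16
j=1,p=2: not 1>2, c = 16+3 = 19
j=1,p=3: not 1>3, c = 19+3 = 22
j=2,p=0: 2>0, c = 22+2 = 24
j=2,p=1: 2>1, c = 24+1 = 25
j=2,p=2: not 2>2, c = 25+3 = 28
j=2,p=3: not 2>3, c = 28+3 = 31
j=3,p=0: 3>0, c = 31+3 = 34
j=3,p=1: 3>1, c = 34+2 = 36
j=3,p=2: 3>2, c = 36+1 = 37
j=3,p=3: not 3>3, c = 37+3 = 40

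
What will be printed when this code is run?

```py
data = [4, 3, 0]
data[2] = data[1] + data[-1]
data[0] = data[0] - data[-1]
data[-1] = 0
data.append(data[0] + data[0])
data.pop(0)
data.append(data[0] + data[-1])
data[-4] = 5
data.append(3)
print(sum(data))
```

data[2] = data[1]+data[-1] = 3+0 = 3 → [4, 3, 3]
data[0] = data[0]-data[-1] = 4-3 = 1 → [1, 3, 3]
data[-1] = 0 → [1, 3, 0]
append data[0]+data[0] = 1+1 = 2 → [1, 3, 0, 2]
pop(0) removes 1 → [3, 0, 2]
append data[0]+data[-1] = 3+2 = 5 → [3, 0, 2, 5]
data[-4] = 5 → [5, 0, 2, 5]
append 3 → [5, 0, 2, 5, 3]
sum = 15

15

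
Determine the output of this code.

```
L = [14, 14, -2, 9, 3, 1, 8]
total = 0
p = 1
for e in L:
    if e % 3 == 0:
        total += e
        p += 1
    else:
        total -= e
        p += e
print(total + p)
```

e=14: not %3==0, total = 0-14 = -14; p=15
e=14: not %3==0, total = (-14)-14 = -28; p=29
e=-2: not %3==0, total = (-28)-(-2) = -26; p=27
e=9: %3==0, total = (-26)+9 = -17; p=28
e=3: %3==0, total = (-17)+3 = -14; p=29
e=1: not %3==0, total = (-14)-1 = -15; p=30
e=8: not %3==0, total = (-15)-8 = -23; p=38
total+p = (-23)+38 = 15

15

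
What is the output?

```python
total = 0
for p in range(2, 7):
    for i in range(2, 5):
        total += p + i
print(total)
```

p=2,i=2: total = 0+4 = 4
p=2,i=3: total = 4+5 = 9
p=2,i=4: total = 9+6 = 15
p=3,i=2: total = 15+5 = 20
p=3,i=3: total = 20+6 = 26
p=3,i=4: total = 26+7 = 33
p=4,i=2: total = 33+6 = 39
p=4,i=3: total = 39+7 = 46
p=4,i=4: total = 46+8 = 54
p=5,i=2: total = 54+7 = 61
p=5,i=3: total = 61+8 = 69
p=5,i=4: total = 69+9 = 78
p=6,i=2: total = 78+8 = 86
p=6,i=3: total = 86+9 = 95
p=6,i=4: total = 95+10 = 105

105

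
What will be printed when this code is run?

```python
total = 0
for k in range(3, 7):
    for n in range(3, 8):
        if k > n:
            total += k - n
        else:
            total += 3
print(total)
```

52

k=3,n=3: not 3>3, total = 0+3 = 3
k=3,n=4: not 3>4, total = 3+3 = 6
k=3,n=5: not 3>5, total = 6+3 = 9
k=3,n=6: not 3>6, total = 9+3 = 12
k=3,n=7: not 3>7, total = 12+3 = 15
k=4,n=3: 4>3, total = 15+1 = 16
k=4,n=4: not 4>4, total = 16+3 = 19
k=4,n=5: not 4>5, total = 19+3 = 22
k=4,n=6: not 4>6, total = 22+3 = 25
k=4,n=7: not 4>7, total = 25+3 = 28
k=5,n=3: 5>3, total = 28+2 = 30
k=5,n=4: 5>4, total = 30+1 = 31
k=5,n=5: not 5>5, total = 31+3 = 34
k=5,n=6: not 5>6, total = 34+3 = 37
k=5,n=7: not 5>7, total = 37+3 = 40
k=6,n=3: 6>3, total = 40+3 = 43
k=6,n=4: 6>4, total = 43+2 = 45
k=6,n=5: 6>5, total = 45+1 = 46
k=6,n=6: not 6>6, total = 46+3 = 49
k=6,n=7: not 6>7, total = 49+3 = 52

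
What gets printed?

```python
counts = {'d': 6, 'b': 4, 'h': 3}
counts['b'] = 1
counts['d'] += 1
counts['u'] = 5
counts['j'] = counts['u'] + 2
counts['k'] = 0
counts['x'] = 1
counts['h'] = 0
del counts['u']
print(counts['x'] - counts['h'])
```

counts['b'] = 1 → {'d': 6, 'b': 1, 'h': 3}
counts['d'] = 6+1 = 7 → {'d': 7, 'b': 1, 'h': 3}
counts['u'] = 5 → {'d': 7, 'b': 1, 'h': 3, 'u': 5}
counts['j'] = counts['u']+2 = 7 → {'d': 7, 'b': 1, 'h': 3, 'u': 5, 'j': 7}
counts['k'] = 0 → {'d': 7, 'b': 1, 'h': 3, 'u': 5, 'j': 7, 'k': 0}
counts['x'] = 1 → {'d': 7, 'b': 1, 'h': 3, 'u': 5, 'j': 7, 'k': 0, 'x': 1}
counts['h'] = 0 → {'d': 7, 'b': 1, 'h': 0, 'u': 5, 'j': 7, 'k': 0, 'x': 1}
del 'u' → {'d': 7, 'b': 1, 'h': 0, 'j': 7, 'k': 0, 'x': 1}
counts['x']-counts['h'] = 1-0 = 1

1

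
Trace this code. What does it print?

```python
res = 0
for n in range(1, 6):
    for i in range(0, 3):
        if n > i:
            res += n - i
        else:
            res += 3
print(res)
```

40

n=1,i=0: 1>0, res = 0+1 = 1
n=1,i=1: not 1>1, res = 1+3 = 4
n=1,i=2: not 1>2, res = 4+3 = 7
n=2,i=0: 2>0, res = 7+2 = 9
n=2,i=1: 2>1, res = 9+1 = 10
n=2,i=2: not 2>2, res = 10+3 = 13
n=3,i=0: 3>0, res = 13+3 = 16
n=3,i=1: 3>1, res = 16+2 = 18
n=3,i=2: 3>2, res = 18+1 = 19
n=4,i=0: 4>0, res = 19+4 = 23
n=4,i=1: 4>1, res = 23+3 = 26
n=4,i=2: 4>2, res = 26+2 = 28
n=5,i=0: 5>0, res = 28+5 = 33
n=5,i=1: 5>1, res = 33+4 = 37
n=5,i=2: 5>2, res = 37+3 = 40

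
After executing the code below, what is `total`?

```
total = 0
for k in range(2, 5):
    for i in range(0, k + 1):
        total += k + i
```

k=2,i=0: total = 0+2 = 2
k=2,i=1: total = 2+3 = 5
k=2,i=2: total = 5+4 = 9
k=3,i=0: total = 9+3 = 12
k=3,i=1: total = 12+4 = 16
k=3,i=2: total = 16+5 = 21
k=3,i=3: total = 21+6 = 27
k=4,i=0: total = 27+4 = 31
k=4,i=1: total = 31+5 = 36
k=4,i=2: total = 36+6 = 42
k=4,i=3: total = 42+7 = 49
k=4,i=4: total = 49+8 = 57

57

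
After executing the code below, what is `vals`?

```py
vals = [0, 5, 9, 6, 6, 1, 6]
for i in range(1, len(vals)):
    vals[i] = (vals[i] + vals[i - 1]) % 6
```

i=1: vals[1] = (5+0)%6 = 5 → [0, 5, 9, 6, 6, 1, 6]
i=2: vals[2] = (9+5)%6 = 2 → [0, 5, 2, 6, 6, 1, 6]
i=3: vals[3] = (6+2)%6 = 2 → [0, 5, 2, 2, 6, 1, 6]
i=4: vals[4] = (6+2)%6 = 2 → [0, 5, 2, 2, 2, 1, 6]
i=5: vals[5] = (1+2)%6 = 3 → [0, 5, 2, 2, 2, 3, 6]
i=6: vals[6] = (6+3)%6 = 3 → [0, 5, 2, 2, 2, 3, 3]

[0, 5, 2, 2, 2, 3, 3]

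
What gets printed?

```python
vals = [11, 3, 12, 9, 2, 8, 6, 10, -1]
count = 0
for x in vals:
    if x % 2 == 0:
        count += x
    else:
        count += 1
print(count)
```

42

x=11: not even, count = 0+1 = 1
x=3: not even, count = 1+1 = 2
x=12: even, count = 2+12 = 14
x=9: not even, count = 14+1 = 15
x=2: even, count = 15+2 = 17
x=8: even, count = 17+8 = 25
x=6: even, count = 25+6 = 31
x=10: even, count = 31+10 = 41
x=-1: not even, count = 41+1 = 42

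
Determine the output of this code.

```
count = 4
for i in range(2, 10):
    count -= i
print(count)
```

i=2: count = 4-2 = 2
i=3: count = 2-3 = -1
i=4: count = (-1)-4 = -5
i=5: count = (-5)-5 = -10
i=6: count = (-10)-6 = -16
i=7: count = (-16)-7 = -23
i=8: count = (-23)-8 = -31
i=9: count = (-31)-9 = -40

-40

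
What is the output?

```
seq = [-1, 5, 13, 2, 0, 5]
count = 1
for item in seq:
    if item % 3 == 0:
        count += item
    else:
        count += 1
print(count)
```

6

item=-1: not %3==0, count = 1+1 = 2
item=5: not %3==0, count = 2+1 = 3
item=13: not %3==0, count = 3+1 = 4
item=2: not %3==0, count = 4+1 = 5
item=0: %3==0, count = 5+0 = 5
item=5: not %3==0, count = 5+1 = 6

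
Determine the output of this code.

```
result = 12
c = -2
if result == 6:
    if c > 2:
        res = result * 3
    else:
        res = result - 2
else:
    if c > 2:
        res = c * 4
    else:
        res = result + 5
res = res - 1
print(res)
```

16

result=12, c=-2
result == 6 is False; c > 2 is False
→ res = result + 5 = 17
res = 17-1 = 16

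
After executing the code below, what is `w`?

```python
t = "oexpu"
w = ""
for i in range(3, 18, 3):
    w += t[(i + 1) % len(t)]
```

'uxope'

i=3: add t[4]='u' → 'u'
i=6: add t[2]='x' → 'ux'
i=9: add t[0]='o' → 'uxo'
i=12: add t[3]='p' → 'uxop'
i=15: add t[1]='e' → 'uxope'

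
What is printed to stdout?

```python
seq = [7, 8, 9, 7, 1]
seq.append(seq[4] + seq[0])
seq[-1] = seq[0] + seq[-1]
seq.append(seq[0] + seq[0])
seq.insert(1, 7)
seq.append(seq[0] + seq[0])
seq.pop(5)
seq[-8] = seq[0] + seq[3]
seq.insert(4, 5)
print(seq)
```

[16, 7, 8, 9, 5, 7, 15, 14, 14]

append seq[4]+seq[0] = 1+7 = 8 → [7, 8, 9, 7, 1, 8]
seq[-1] = seq[0]+seq[-1] = 7+8 = 15 → [7, 8, 9, 7, 1, 15]
append seq[0]+seq[0] = 7+7 = 14 → [7, 8, 9, 7, 1, 15, 14]
insert 7 at 1 → [7, 7, 8, 9, 7, 1, 15, 14]
append seq[0]+seq[0] = 7+7 = 14 → [7, 7, 8, 9, 7, 1, 15, 14, 14]
pop(5) removes 1 → [7, 7, 8, 9, 7, 15, 14, 14]
seq[-8] = seq[0]+seq[3] = 7+9 = 16 → [16, 7, 8, 9, 7, 15, 14, 14]
insert 5 at 4 → [16, 7, 8, 9, 5, 7, 15, 14, 14]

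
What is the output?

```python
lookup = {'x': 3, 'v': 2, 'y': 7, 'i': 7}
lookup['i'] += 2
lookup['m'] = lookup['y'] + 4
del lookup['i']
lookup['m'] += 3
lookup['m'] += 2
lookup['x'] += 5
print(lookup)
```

lookup['i'] = 7+2 = 9 → {'x': 3, 'v': 2, 'y': 7, 'i': 9}
lookup['m'] = lookup['y']+4 = 11 → {'x': 3, 'v': 2, 'y': 7, 'i': 9, 'm': 11}
del 'i' → {'x': 3, 'v': 2, 'y': 7, 'm': 11}
lookup['m'] = 11+3 = 14 → {'x': 3, 'v': 2, 'y': 7, 'm': 14}
lookup['m'] = 14+2 = 16 → {'x': 3, 'v': 2, 'y': 7, 'm': 16}
lookup['x'] = 3+5 = 8 → {'x': 8, 'v': 2, 'y': 7, 'm': 16}

{'x': 8, 'v': 2, 'y': 7, 'm': 16}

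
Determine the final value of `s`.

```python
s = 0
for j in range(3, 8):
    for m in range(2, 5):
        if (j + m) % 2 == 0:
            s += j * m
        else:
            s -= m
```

j=3,m=2: odd sum, s = 0-2 = -2
j=3,m=3: even sum, s = (-2)+9 = 7
j=3,m=4: odd sum, s = 7-4 = 3
j=4,m=2: even sum, s = 3+8 = 11
j=4,m=3: odd sum, s = 11-3 = 8
j=4,m=4: even sum, s = 8+16 = 24
j=5,m=2: odd sum, s = 24-2 = 22
j=5,m=3: even sum, s = 22+15 = 37
j=5,m=4: odd sum, s = 37-4 = 33
j=6,m=2: even sum, s = 33+12 = 45
j=6,m=3: odd sum, s = 45-3 = 42
j=6,m=4: even sum, s = 42+24 = 66
j=7,m=2: odd sum, s = 66-2 = 64
j=7,m=3: even sum, s = 64+21 = 85
j=7,m=4: odd sum, s = 85-4 = 81

81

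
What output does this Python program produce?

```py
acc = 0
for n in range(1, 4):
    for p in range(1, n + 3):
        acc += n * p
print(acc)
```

71

n=1,p=1: acc = 0+1 = 1
n=1,p=2: acc = 1+2 = 3
n=1,p=3: acc = 3+3 = 6
n=2,p=1: acc = 6+2 = 8
n=2,p=2: acc = 8+4 = 12
n=2,p=3: acc = 12+6 = 18
n=2,p=4: acc = 18+8 = 26
n=3,p=1: acc = 26+3 = 29
n=3,p=2: acc = 29+6 = 35
n=3,p=3: acc = 35+9 = 44
n=3,p=4: acc = 44+12 = 56
n=3,p=5: acc = 56+15 = 71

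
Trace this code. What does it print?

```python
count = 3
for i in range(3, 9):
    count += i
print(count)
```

i=3: count = 3+3 = 6
i=4: count = 6+4 = 10
i=5: count = 10+5 = 15
i=6: count = 15+6 = 21
i=7: count = 21+7 = 28
i=8: count = 28+8 = 36

36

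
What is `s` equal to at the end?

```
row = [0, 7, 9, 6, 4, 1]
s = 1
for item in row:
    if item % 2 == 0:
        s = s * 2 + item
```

24

item=0: even, s = 1*2+0 = 2
item=7: not even
item=9: not even
item=6: even, s = 2*2+6 = 10
item=4: even, s = 10*2+4 = 24
item=1: not even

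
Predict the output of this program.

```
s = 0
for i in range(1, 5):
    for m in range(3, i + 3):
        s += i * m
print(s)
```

125

i=1,m=3: s = 0+3 = 3
i=2,m=3: s = 3+6 = 9
i=2,m=4: s = 9+8 = 17
i=3,m=3: s = 17+9 = 26
i=3,m=4: s = 26+12 = 38
i=3,m=5: s = 38+15 = 53
i=4,m=3: s = 53+12 = 65
i=4,m=4: s = 65+16 = 81
i=4,m=5: s = 81+20 = 101
i=4,m=6: s = 101+24 = 125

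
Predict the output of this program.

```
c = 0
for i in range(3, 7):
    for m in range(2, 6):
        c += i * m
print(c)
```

252

i=3,m=2: c = 0+6 = 6
i=3,m=3: c = 6+9 = 15
i=3,m=4: c = 15+12 = 27
i=3,m=5: c = 27+15 = 42
i=4,m=2: c = 42+8 = 50
i=4,m=3: c = 50+12 = 62
i=4,m=4: c = 62+16 = 78
i=4,m=5: c = 78+20 = 98
i=5,m=2: c = 98+10 = 108
i=5,m=3: c = 108+15 = 123
i=5,m=4: c = 123+20 = 143
i=5,m=5: c = 143+25 = 168
i=6,m=2: c = 168+12 = 180
i=6,m=3: c = 180+18 = 198
i=6,m=4: c = 198+24 = 222
i=6,m=5: c = 222+30 = 252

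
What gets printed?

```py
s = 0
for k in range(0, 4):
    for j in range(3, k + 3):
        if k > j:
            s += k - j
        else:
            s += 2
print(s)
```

12

k=1,j=3: not 1>3, s = 0+2 = 2
k=2,j=3: not 2>3, s = 2+2 = 4
k=2,j=4: not 2>4, s = 4+2 = 6
k=3,j=3: not 3>3, s = 6+2 = 8
k=3,j=4: not 3>4, s = 8+2 = 10
k=3,j=5: not 3>5, s = 10+2 = 12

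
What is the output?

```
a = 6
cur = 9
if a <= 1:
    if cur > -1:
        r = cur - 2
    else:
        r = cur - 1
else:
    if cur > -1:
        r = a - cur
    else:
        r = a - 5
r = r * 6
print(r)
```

-18

a=6, cur=9
a <= 1 is False; cur > -1 is True
→ r = a - cur = -3
r = (-3)*6 = -18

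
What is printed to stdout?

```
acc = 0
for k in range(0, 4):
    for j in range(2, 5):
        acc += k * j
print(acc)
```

54

k=0,j=2: acc = 0+0 = 0
k=0,j=3: acc = 0+0 = 0
k=0,j=4: acc = 0+0 = 0
k=1,j=2: acc = 0+2 = 2
k=1,j=3: acc = 2+3 = 5
k=1,j=4: acc = 5+4 = 9
k=2,j=2: acc = 9+4 = 13
k=2,j=3: acc = 13+6 = 19
k=2,j=4: acc = 19+8 = 27
k=3,j=2: acc = 27+6 = 33
k=3,j=3: acc = 33+9 = 42
k=3,j=4: acc = 42+12 = 54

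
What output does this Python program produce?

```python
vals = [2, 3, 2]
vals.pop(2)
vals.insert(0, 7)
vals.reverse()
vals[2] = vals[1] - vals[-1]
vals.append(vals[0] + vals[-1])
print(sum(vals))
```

pop(2) removes 2 → [2, 3]
insert 7 at 0 → [7, 2, 3]
reverse → [3, 2, 7]
vals[2] = vals[1]-vals[-1] = 2-7 = -5 → [3, 2, -5]
append vals[0]+vals[-1] = 3+(-5) = -2 → [3, 2, -5, -2]
sum = -2

-2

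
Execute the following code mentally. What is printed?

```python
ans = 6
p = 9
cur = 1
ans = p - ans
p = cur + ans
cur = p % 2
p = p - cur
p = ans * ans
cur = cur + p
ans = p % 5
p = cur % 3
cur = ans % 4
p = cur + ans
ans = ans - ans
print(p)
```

ans = 9-6 = 3
p = 1+3 = 4
cur = 4%2 = 0
p = 4-0 = 4
p = 3*3 = 9
cur = 0+9 = 9
ans = 9%5 = 4
p = 9%3 = 0
cur = 4%4 = 0
p = 0+4 = 4
ans = 4-4 = 0

4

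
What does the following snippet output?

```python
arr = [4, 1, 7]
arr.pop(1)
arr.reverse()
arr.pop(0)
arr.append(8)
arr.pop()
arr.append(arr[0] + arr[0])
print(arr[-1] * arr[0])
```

32

pop(1) removes 1 → [4, 7]
reverse → [7, 4]
pop(0) removes 7 → [4]
append 8 → [4, 8]
pop() removes 8 → [4]
append arr[0]+arr[0] = 4+4 = 8 → [4, 8]
arr[-1]*arr[0] = 8*4 = 32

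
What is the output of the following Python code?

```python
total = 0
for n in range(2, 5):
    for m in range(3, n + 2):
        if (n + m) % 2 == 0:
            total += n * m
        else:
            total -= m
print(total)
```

n=2,m=3: odd sum, total = 0-3 = -3
n=3,m=3: even sum, total = (-3)+9 = 6
n=3,m=4: odd sum, total = 6-4 = 2
n=4,m=3: odd sum, total = 2-3 = -1
n=4,m=4: even sum, total = (-1)+16 = 15
n=4,m=5: odd sum, total = 15-5 = 10

10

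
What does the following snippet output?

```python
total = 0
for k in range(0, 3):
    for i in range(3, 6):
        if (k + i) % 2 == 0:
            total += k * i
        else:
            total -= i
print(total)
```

-4

k=0,i=3: odd sum, total = 0-3 = -3
k=0,i=4: even sum, total = (-3)+0 = -3
k=0,i=5: odd sum, total = (-3)-5 = -8
k=1,i=3: even sum, total = (-8)+3 = -5
k=1,i=4: odd sum, total = (-5)-4 = -9
k=1,i=5: even sum, total = (-9)+5 = -4
k=2,i=3: odd sum, total = (-4)-3 = -7
k=2,i=4: even sum, total = (-7)+8 = 1
k=2,i=5: odd sum, total = 1-5 = -4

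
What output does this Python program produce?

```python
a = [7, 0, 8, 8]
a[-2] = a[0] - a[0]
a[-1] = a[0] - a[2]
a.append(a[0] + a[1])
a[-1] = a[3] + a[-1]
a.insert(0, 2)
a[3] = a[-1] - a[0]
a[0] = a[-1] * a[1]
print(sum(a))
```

a[-2] = a[0]-a[0] = 7-7 = 0 → [7, 0, 0, 8]
a[-1] = a[0]-a[2] = 7-0 = 7 → [7, 0, 0, 7]
append a[0]+a[1] = 7+0 = 7 → [7, 0, 0, 7, 7]
a[-1] = a[3]+a[-1] = 7+7 = 14 → [7, 0, 0, 7, 14]
insert 2 at 0 → [2, 7, 0, 0, 7, 14]
a[3] = a[-1]-a[0] = 14-2 = 12 → [2, 7, 0, 12, 7, 14]
a[0] = a[-1]*a[1] = 14*7 = 98 → [98, 7, 0, 12, 7, 14]
sum = 138

138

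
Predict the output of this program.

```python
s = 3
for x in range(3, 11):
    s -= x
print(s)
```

-49

x=3: s = 3-3 = 0
x=4: s = 0-4 = -4
x=5: s = (-4)-5 = -9
x=6: s = (-9)-6 = -15
x=7: s = (-15)-7 = -22
x=8: s = (-22)-8 = -30
x=9: s = (-30)-9 = -39
x=10: s = (-39)-10 = -49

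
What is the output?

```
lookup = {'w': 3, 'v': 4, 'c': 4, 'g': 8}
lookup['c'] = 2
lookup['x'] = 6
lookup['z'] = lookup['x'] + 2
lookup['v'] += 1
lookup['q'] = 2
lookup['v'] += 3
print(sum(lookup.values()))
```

37

lookup['c'] = 2 → {'w': 3, 'v': 4, 'c': 2, 'g': 8}
lookup['x'] = 6 → {'w': 3, 'v': 4, 'c': 2, 'g': 8, 'x': 6}
lookup['z'] = lookup['x']+2 = 8 → {'w': 3, 'v': 4, 'c': 2, 'g': 8, 'x': 6, 'z': 8}
lookup['v'] = 4+1 = 5 → {'w': 3, 'v': 5, 'c': 2, 'g': 8, 'x': 6, 'z': 8}
lookup['q'] = 2 → {'w': 3, 'v': 5, 'c': 2, 'g': 8, 'x': 6, 'z': 8, 'q': 2}
lookup['v'] = 5+3 = 8 → {'w': 3, 'v': 8, 'c': 2, 'g': 8, 'x': 6, 'z': 8, 'q': 2}
sum of values = 37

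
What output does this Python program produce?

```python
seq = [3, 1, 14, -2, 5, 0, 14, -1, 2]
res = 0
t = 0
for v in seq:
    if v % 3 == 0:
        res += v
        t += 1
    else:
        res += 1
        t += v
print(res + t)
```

45

v=3: %3==0, res = 0+3 = 3; t=1
v=1: not %3==0, res = 3+1 = 4; t=2
v=14: not %3==0, res = 4+1 = 5; t=16
v=-2: not %3==0, res = 5+1 = 6; t=14
v=5: not %3==0, res = 6+1 = 7; t=19
v=0: %3==0, res = 7+0 = 7; t=20
v=14: not %3==0, res = 7+1 = 8; t=34
v=-1: not %3==0, res = 8+1 = 9; t=33
v=2: not %3==0, res = 9+1 = 10; t=35
res+t = 10+35 = 45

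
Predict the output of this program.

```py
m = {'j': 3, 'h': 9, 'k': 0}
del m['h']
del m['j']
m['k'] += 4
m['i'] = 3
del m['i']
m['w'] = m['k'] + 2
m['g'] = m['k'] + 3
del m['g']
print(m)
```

{'k': 4, 'w': 6}

del 'h' → {'j': 3, 'k': 0}
del 'j' → {'k': 0}
m['k'] = 0+4 = 4 → {'k': 4}
m['i'] = 3 → {'k': 4, 'i': 3}
del 'i' → {'k': 4}
m['w'] = m['k']+2 = 6 → {'k': 4, 'w': 6}
m['g'] = m['k']+3 = 7 → {'k': 4, 'w': 6, 'g': 7}
del 'g' → {'k': 4, 'w': 6}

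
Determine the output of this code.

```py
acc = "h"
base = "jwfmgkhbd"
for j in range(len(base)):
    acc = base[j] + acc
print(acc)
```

dbhkgmfwjh

j=0: prepend 'j' → 'jh'
j=1: prepend 'w' → 'wjh'
j=2: prepend 'f' → 'fwjh'
j=3: prepend 'm' → 'mfwjh'
j=4: prepend 'g' → 'gmfwjh'
j=5: prepend 'k' → 'kgmfwjh'
j=6: prepend 'h' → 'hkgmfwjh'
j=7: prepend 'b' → 'bhkgmfwjh'
j=8: prepend 'd' → 'dbhkgmfwjh'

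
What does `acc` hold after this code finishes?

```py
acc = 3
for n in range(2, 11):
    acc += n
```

57

n=2: acc = 3+2 = 5
n=3: acc = 5+3 = 8
n=4: acc = 8+4 = 12
n=5: acc = 12+5 = 17
n=6: acc = 17+6 = 23
n=7: acc = 23+7 = 30
n=8: acc = 30+8 = 38
n=9: acc = 38+9 = 47
n=10: acc = 47+10 = 57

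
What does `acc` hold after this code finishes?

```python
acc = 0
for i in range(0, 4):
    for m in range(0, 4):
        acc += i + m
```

i=0,m=0: acc = 0+0 = 0
i=0,m=1: acc = 0+1 = 1
i=0,m=2: acc = 1+2 = 3
i=0,m=3: acc = 3+3 = 6
i=1,m=0: acc = 6+1 = 7
i=1,m=1: acc = 7+2 = 9
i=1,m=2: acc = 9+3 = 12
i=1,m=3: acc = 12+4 = 16
i=2,m=0: acc = 16+2 = 18
i=2,m=1: acc = 18+3 = 21
i=2,m=2: acc = 21+4 = 25
i=2,m=3: acc = 25+5 = 30
i=3,m=0: acc = 30+3 = 33
i=3,m=1: acc = 33+4 = 37
i=3,m=2: acc = 37+5 = 42
i=3,m=3: acc = 42+6 = 48

48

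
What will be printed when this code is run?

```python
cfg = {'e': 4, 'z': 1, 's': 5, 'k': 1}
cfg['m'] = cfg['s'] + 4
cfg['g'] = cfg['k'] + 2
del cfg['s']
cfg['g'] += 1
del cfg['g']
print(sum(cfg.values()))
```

15

cfg['m'] = cfg['s']+4 = 9 → {'e': 4, 'z': 1, 's': 5, 'k': 1, 'm': 9}
cfg['g'] = cfg['k']+2 = 3 → {'e': 4, 'z': 1, 's': 5, 'k': 1, 'm': 9, 'g': 3}
del 's' → {'e': 4, 'z': 1, 'k': 1, 'm': 9, 'g': 3}
cfg['g'] = 3+1 = 4 → {'e': 4, 'z': 1, 'k': 1, 'm': 9, 'g': 4}
del 'g' → {'e': 4, 'z': 1, 'k': 1, 'm': 9}
sum of values = 15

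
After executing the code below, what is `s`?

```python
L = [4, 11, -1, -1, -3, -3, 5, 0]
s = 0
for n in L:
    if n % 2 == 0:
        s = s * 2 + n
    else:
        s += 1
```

n=4: even, s = 0*2+4 = 4
n=11: not even, s = 4+1 = 5
n=-1: not even, s = 5+1 = 6
n=-1: not even, s = 6+1 = 7
n=-3: not even, s = 7+1 = 8
n=-3: not even, s = 8+1 = 9
n=5: not even, s = 9+1 = 10
n=0: even, s = 10*2+0 = 20

20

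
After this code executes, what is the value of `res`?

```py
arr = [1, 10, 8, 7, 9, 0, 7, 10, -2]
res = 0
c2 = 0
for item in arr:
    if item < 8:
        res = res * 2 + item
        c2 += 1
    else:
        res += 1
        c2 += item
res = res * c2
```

5292

item=1: <8, res = 0*2+1 = 1; c2=1
item=10: not <8, res = 1+1 = 2; c2=11
item=8: not <8, res = 2+1 = 3; c2=19
item=7: <8, res = 3*2+7 = 13; c2=20
item=9: not <8, res = 13+1 = 14; c2=29
item=0: <8, res = 14*2+0 = 28; c2=30
item=7: <8, res = 28*2+7 = 63; c2=31
item=10: not <8, res = 63+1 = 64; c2=41
item=-2: <8, res = 64*2+(-2) = 126; c2=42
res*c2 = 126*42 = 5292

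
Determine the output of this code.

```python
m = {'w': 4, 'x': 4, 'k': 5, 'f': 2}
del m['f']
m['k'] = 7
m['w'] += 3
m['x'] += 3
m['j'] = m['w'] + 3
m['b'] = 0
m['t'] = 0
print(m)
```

del 'f' → {'w': 4, 'x': 4, 'k': 5}
m['k'] = 7 → {'w': 4, 'x': 4, 'k': 7}
m['w'] = 4+3 = 7 → {'w': 7, 'x': 4, 'k': 7}
m['x'] = 4+3 = 7 → {'w': 7, 'x': 7, 'k': 7}
m['j'] = m['w']+3 = 10 → {'w': 7, 'x': 7, 'k': 7, 'j': 10}
m['b'] = 0 → {'w': 7, 'x': 7, 'k': 7, 'j': 10, 'b': 0}
m['t'] = 0 → {'w': 7, 'x': 7, 'k': 7, 'j': 10, 'b': 0, 't': 0}

{'w': 7, 'x': 7, 'k': 7, 'j': 10, 'b': 0, 't': 0}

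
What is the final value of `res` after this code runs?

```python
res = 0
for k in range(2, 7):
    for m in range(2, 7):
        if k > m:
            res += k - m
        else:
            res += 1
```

k=2,m=2: not 2>2, res = 0+1 = 1
k=2,m=3: not 2>3, res = 1+1 = 2
k=2,m=4: not 2>4, res = 2+1 = 3
k=2,m=5: not 2>5, res = 3+1 = 4
k=2,m=6: not 2>6, res = 4+1 = 5
k=3,m=2: 3>2, res = 5+1 = 6
k=3,m=3: not 3>3, res = 6+1 = 7
k=3,m=4: not 3>4, res = 7+1 = 8
k=3,m=5: not 3>5, res = 8+1 = 9
k=3,m=6: not 3>6, res = 9+1 = 10
k=4,m=2: 4>2, res = 10+2 = 12
k=4,m=3: 4>3, res = 12+1 = 13
k=4,m=4: not 4>4, res = 13+1 = 14
k=4,m=5: not 4>5, res = 14+1 = 15
k=4,m=6: not 4>6, res = 15+1 = 16
k=5,m=2: 5>2, res = 16+3 = 19
k=5,m=3: 5>3, res = 19+2 = 21
k=5,m=4: 5>4, res = 21+1 = 22
k=5,m=5: not 5>5, res = 22+1 = 23
k=5,m=6: not 5>6, res = 23+1 = 24
k=6,m=2: 6>2, res = 24+4 = 28
k=6,m=3: 6>3, res = 28+3 = 31
k=6,m=4: 6>4, res = 31+2 = 33
k=6,m=5: 6>5, res = 33+1 = 34
k=6,m=6: not 6>6, res = 34+1 = 35

35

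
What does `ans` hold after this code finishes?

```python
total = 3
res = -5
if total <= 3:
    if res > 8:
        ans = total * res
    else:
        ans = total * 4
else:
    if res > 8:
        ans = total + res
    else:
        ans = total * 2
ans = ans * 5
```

60

total=3, res=-5
total <= 3 is True; res > 8 is False
→ ans = total * 4 = 12
ans = 12*5 = 60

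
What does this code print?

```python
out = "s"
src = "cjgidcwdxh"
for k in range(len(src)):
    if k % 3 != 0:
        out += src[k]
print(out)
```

k=0: skip
k=1: add 'j' → 'sj'
k=2: add 'g' → 'sjg'
k=3: skip
k=4: add 'd' → 'sjgd'
k=5: add 'c' → 'sjgdc'
k=6: skip
k=7: add 'd' → 'sjgdcd'
k=8: add 'x' → 'sjgdcdx'
k=9: skip

sjgdcdx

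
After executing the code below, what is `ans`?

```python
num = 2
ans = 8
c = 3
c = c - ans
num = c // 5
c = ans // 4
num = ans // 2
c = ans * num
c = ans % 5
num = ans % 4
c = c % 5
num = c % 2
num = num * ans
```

8

c = 3-8 = -5
num = (-5)//5 = -1
c = 8//4 = 2
num = 8//2 = 4
c = 8*4 = 32
c = 8%5 = 3
num = 8%4 = 0
c = 3%5 = 3
num = 3%2 = 1
num = 1*8 = 8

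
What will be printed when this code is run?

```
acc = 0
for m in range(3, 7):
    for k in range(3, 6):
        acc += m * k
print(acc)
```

216

m=3,k=3: acc = 0+9 = 9
m=3,k=4: acc = 9+12 = 21
m=3,k=5: acc = 21+15 = 36
m=4,k=3: acc = 36+12 = 48
m=4,k=4: acc = 48+16 = 64
m=4,k=5: acc = 64+20 = 84
m=5,k=3: acc = 84+15 = 99
m=5,k=4: acc = 99+20 = 119
m=5,k=5: acc = 119+25 = 144
m=6,k=3: acc = 144+18 = 162
m=6,k=4: acc = 162+24 = 186
m=6,k=5: acc = 186+30 = 216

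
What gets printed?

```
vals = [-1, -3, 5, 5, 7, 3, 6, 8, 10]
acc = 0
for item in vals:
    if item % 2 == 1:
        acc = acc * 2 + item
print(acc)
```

item=-1: odd, acc = 0*2+(-1) = -1
item=-3: odd, acc = (-1)*2+(-3) = -5
item=5: odd, acc = (-5)*2+5 = -5
item=5: odd, acc = (-5)*2+5 = -5
item=7: odd, acc = (-5)*2+7 = -3
item=3: odd, acc = (-3)*2+3 = -3
item=6: not odd
item=8: not odd
item=10: not odd

-3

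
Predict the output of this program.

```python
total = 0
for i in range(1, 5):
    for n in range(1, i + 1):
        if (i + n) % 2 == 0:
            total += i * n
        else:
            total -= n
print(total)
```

34

i=1,n=1: even sum, total = 0+1 = 1
i=2,n=1: odd sum, total = 1-1 = 0
i=2,n=2: even sum, total = 0+4 = 4
i=3,n=1: even sum, total = 4+3 = 7
i=3,n=2: odd sum, total = 7-2 = 5
i=3,n=3: even sum, total = 5+9 = 14
i=4,n=1: odd sum, total = 14-1 = 13
i=4,n=2: even sum, total = 13+8 = 21
i=4,n=3: odd sum, total = 21-3 = 18
i=4,n=4: even sum, total = 18+16 = 34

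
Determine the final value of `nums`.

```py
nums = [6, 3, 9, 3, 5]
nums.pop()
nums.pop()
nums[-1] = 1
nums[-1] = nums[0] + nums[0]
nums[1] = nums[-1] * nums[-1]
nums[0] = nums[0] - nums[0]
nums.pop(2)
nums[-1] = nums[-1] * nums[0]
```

[0, 0]

pop() removes 5 → [6, 3, 9, 3]
pop() removes 3 → [6, 3, 9]
nums[-1] = 1 → [6, 3, 1]
nums[-1] = nums[0]+nums[0] = 6+6 = 12 → [6, 3, 12]
nums[1] = nums[-1]*nums[-1] = 12*12 = 144 → [6, 144, 12]
nums[0] = nums[0]-nums[0] = 6-6 = 0 → [0, 144, 12]
pop(2) removes 12 → [0, 144]
nums[-1] = nums[-1]*nums[0] = 144*0 = 0 → [0, 0]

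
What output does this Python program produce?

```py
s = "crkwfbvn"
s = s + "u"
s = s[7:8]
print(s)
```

+ 'u' → 'crkwfbvnu'
slice [7:8] → 'n'

n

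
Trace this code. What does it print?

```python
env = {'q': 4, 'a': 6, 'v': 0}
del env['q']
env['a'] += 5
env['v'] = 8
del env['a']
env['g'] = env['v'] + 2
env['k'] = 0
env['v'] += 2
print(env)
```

{'v': 10, 'g': 10, 'k': 0}

del 'q' → {'a': 6, 'v': 0}
env['a'] = 6+5 = 11 → {'a': 11, 'v': 0}
env['v'] = 8 → {'a': 11, 'v': 8}
del 'a' → {'v': 8}
env['g'] = env['v']+2 = 10 → {'v': 8, 'g': 10}
env['k'] = 0 → {'v': 8, 'g': 10, 'k': 0}
env['v'] = 8+2 = 10 → {'v': 10, 'g': 10, 'k': 0}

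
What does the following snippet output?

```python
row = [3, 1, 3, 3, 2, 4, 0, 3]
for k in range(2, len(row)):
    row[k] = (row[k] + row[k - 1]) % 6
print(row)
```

k=2: row[2] = (3+1)%6 = 4 → [3, 1, 4, 3, 2, 4, 0, 3]
k=3: row[3] = (3+4)%6 = 1 → [3, 1, 4, 1, 2, 4, 0, 3]
k=4: row[4] = (2+1)%6 = 3 → [3, 1, 4, 1, 3, 4, 0, 3]
k=5: row[5] = (4+3)%6 = 1 → [3, 1, 4, 1, 3, 1, 0, 3]
k=6: row[6] = (0+1)%6 = 1 → [3, 1, 4, 1, 3, 1, 1, 3]
k=7: row[7] = (3+1)%6 = 4 → [3, 1, 4, 1, 3, 1, 1, 4]

[3, 1, 4, 1, 3, 1, 1, 4]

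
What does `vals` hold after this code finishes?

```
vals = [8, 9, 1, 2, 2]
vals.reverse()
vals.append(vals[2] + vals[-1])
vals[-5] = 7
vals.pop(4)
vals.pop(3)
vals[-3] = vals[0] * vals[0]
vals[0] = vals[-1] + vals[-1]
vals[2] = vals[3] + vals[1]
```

reverse → [2, 2, 1, 9, 8]
append vals[2]+vals[-1] = 1+8 = 9 → [2, 2, 1, 9, 8, 9]
vals[-5] = 7 → [2, 7, 1, 9, 8, 9]
pop(4) removes 8 → [2, 7, 1, 9, 9]
pop(3) removes 9 → [2, 7, 1, 9]
vals[-3] = vals[0]*vals[0] = 2*2 = 4 → [2, 4, 1, 9]
vals[0] = vals[-1]+vals[-1] = 9+9 = 18 → [18, 4, 1, 9]
vals[2] = vals[3]+vals[1] = 9+4 = 13 → [18, 4, 13, 9]

[18, 4, 13, 9]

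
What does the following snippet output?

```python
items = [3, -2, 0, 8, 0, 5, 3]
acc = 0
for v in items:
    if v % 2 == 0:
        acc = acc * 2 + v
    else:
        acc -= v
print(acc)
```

v=3: not even, acc = 0-3 = -3
v=-2: even, acc = (-3)*2+(-2) = -8
v=0: even, acc = (-8)*2+0 = -16
v=8: even, acc = (-16)*2+8 = -24
v=0: even, acc = (-24)*2+0 = -48
v=5: not even, acc = (-48)-5 = -53
v=3: not even, acc = (-53)-3 = -56

-56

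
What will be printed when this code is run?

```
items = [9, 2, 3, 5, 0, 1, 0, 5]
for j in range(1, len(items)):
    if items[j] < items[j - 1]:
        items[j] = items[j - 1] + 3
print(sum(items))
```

156

j=1: 2<9, items[1] = 9+3 = 12 → [9, 12, 3, 5, 0, 1, 0, 5]
j=2: 3<12, items[2] = 12+3 = 15 → [9, 12, 15, 5, 0, 1, 0, 5]
j=3: 5<15, items[3] = 15+3 = 18 → [9, 12, 15, 18, 0, 1, 0, 5]
j=4: 0<18, items[4] = 18+3 = 21 → [9, 12, 15, 18, 21, 1, 0, 5]
j=5: 1<21, items[5] = 21+3 = 24 → [9, 12, 15, 18, 21, 24, 0, 5]
j=6: 0<24, items[6] = 24+3 = 27 → [9, 12, 15, 18, 21, 24, 27, 5]
j=7: 5<27, items[7] = 27+3 = 30 → [9, 12, 15, 18, 21, 24, 27, 30]
sum = 156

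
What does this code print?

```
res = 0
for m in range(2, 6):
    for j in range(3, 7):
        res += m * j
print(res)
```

m=2,j=3: res = 0+6 = 6
m=2,j=4: res = 6+8 = 14
m=2,j=5: res = 14+10 = 24
m=2,j=6: res = 24+12 = 36
m=3,j=3: res = 36+9 = 45
m=3,j=4: res = 45+12 = 57
m=3,j=5: res = 57+15 = 72
m=3,j=6: res = 72+18 = 90
m=4,j=3: res = 90+12 = 102
m=4,j=4: res = 102+16 = 118
m=4,j=5: res = 118+20 = 138
m=4,j=6: res = 138+24 = 162
m=5,j=3: res = 162+15 = 177
m=5,j=4: res = 177+20 = 197
m=5,j=5: res = 197+25 = 222
m=5,j=6: res = 222+30 = 252

252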